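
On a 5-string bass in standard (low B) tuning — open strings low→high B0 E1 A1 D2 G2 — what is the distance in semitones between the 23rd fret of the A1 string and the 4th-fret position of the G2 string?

A1 at fret 23 → G#3 (MIDI 56); G2 at fret 4 → B2 (MIDI 47).
56 − 47 = 9, so the two pitches are 9 semitones apart, with G#3 the higher.

9 semitones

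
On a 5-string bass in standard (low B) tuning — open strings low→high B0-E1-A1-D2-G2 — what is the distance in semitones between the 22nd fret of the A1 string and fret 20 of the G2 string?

8 semitones

A1 at fret 22 → G3 (MIDI 55); G2 at fret 20 → D#4 (MIDI 63).
55 − 63 = -8, so the two pitches are 8 semitones apart, with D#4 the higher.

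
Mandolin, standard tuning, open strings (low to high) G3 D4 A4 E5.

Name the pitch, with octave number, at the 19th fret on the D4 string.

The open D4 string plus 19 semitones: D–D#–E–F–…–G–G#–A.
The walk passes from B into C once, so the octave number goes from 4 to 5.

A5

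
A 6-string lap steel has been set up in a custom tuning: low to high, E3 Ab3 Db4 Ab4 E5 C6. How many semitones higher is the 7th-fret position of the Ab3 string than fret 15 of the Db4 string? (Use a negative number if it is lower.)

-13 semitones

Ab3 at fret 7 → Eb4 (MIDI 63); Db4 at fret 15 → E5 (MIDI 76).
63 − 76 = -13, so the two pitches are 13 semitones apart.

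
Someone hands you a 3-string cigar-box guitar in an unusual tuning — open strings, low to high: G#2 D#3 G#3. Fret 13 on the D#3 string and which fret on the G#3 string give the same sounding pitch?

Fret 13 on D#3 is MIDI 51 + 13 = 64 (E4). On the G#3 string (open MIDI 56), that pitch is 64 − 56 = fret 8.

8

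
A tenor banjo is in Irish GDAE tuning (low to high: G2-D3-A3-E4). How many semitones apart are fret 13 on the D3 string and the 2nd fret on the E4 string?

D3 at fret 13 → D#4 (MIDI 63); E4 at fret 2 → F#4 (MIDI 66).
63 − 66 = -3, so the two pitches are 3 semitones apart, with F#4 the higher.

3 semitones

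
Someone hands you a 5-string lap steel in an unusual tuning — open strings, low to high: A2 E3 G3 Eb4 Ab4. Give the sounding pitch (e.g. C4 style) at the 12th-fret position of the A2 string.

Each fret is one semitone, so A2 + 12 = A3.

A3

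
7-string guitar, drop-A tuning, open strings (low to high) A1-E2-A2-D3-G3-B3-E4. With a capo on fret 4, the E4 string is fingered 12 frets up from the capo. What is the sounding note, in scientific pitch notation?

The capo raises the open E4 by 4 semitones to G#4; fretting 12 more gives E4 + 4 + 12 = E4 + 16 semitones = G#5.

G#5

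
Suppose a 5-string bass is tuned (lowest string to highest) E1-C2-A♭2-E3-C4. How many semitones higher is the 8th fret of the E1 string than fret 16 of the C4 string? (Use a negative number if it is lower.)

-40 semitones

E1 at fret 8 → C2 (MIDI 36); C4 at fret 16 → E5 (MIDI 76).
36 − 76 = -40, so the two pitches are 40 semitones apart.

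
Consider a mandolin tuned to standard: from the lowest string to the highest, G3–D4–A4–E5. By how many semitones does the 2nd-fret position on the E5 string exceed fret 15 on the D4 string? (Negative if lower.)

1 semitone

E5 at fret 2 → F♯5 (MIDI 78); D4 at fret 15 → F5 (MIDI 77).
78 − 77 = 1, so the two pitches are 1 semitone apart.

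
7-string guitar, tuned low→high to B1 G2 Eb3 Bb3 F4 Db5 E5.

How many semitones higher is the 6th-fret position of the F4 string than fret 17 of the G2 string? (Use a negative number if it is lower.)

F4 at fret 6 → B4 (MIDI 71); G2 at fret 17 → C4 (MIDI 60).
71 − 60 = 11, so the two pitches are 11 semitones apart.

11 semitones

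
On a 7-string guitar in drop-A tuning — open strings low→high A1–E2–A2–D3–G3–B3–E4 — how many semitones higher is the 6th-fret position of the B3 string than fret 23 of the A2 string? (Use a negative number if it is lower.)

B3 at fret 6 → F4 (MIDI 65); A2 at fret 23 → G#4 (MIDI 68).
65 − 68 = -3, so the two pitches are 3 semitones apart.

-3 semitones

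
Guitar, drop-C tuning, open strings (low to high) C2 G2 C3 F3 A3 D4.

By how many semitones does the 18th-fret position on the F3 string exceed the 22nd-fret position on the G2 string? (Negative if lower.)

6 semitones

F3 at fret 18 → B4 (MIDI 71); G2 at fret 22 → F4 (MIDI 65).
71 − 65 = 6, so the two pitches are 6 semitones apart.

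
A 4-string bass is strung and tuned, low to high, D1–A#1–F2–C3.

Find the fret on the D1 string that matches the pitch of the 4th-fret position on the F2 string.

Fret 4 on F2 is MIDI 41 + 4 = 45 (A2). On the D1 string (open MIDI 26), that pitch is 45 − 26 = fret 19.

19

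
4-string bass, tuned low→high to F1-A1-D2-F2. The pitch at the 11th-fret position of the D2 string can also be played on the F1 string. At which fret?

20

D2 at fret 11 is D2 + 11 semitones = C♯3.
The open F1 string is 9 semitones below the open D2, so the same pitch on the F1 string lies at fret 11 + 9 = 20.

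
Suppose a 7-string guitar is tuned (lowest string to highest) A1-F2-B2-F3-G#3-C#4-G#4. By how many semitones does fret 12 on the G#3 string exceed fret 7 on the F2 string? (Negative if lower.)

G#3 at fret 12 → G#4 (MIDI 68); F2 at fret 7 → C3 (MIDI 48).
68 − 48 = 20, so the two pitches are 20 semitones apart.

20 semitones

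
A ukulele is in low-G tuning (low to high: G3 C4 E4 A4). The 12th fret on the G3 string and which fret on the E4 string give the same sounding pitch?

3

G3 at fret 12 is G3 + 12 semitones = G4.
The open E4 string is 9 semitones above the open G3, so the same pitch on the E4 string lies at fret 12 − 9 = 3.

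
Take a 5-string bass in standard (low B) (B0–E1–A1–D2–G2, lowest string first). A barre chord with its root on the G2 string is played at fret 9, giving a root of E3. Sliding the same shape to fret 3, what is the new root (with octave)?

Moving from fret 9 to fret 3 shifts the root by -6 semitones.
E3 down 6 semitones is A♯2.

A♯2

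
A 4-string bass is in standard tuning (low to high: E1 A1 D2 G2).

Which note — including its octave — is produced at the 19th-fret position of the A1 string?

E3

The open A1 string plus 19 semitones: A–A#–B–C–…–D–D#–E.
The walk passes from B into C 2 times, so the octave number goes from 1 to 3.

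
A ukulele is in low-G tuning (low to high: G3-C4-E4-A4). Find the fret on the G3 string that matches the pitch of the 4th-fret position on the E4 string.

13

Fret 4 on E4 is MIDI 64 + 4 = 68 (G#4). On the G3 string (open MIDI 55), that pitch is 68 − 55 = fret 13.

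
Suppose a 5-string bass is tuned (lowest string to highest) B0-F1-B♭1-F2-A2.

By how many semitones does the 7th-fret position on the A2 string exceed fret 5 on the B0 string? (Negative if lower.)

24 semitones

A2 at fret 7 → E3 (MIDI 52); B0 at fret 5 → E1 (MIDI 28).
52 − 28 = 24, so the two pitches are 24 semitones apart.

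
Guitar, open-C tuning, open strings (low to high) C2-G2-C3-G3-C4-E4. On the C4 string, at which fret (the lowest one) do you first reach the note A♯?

10

From C4, count semitones up the chromatic scale until reaching A♯: C–C#–D–D#–…–G#–A–A# — 10 steps.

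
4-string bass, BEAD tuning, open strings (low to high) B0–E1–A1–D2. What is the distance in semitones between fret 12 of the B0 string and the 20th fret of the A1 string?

18 semitones

B0 at fret 12 → B1 (MIDI 35); A1 at fret 20 → F3 (MIDI 53).
35 − 53 = -18, so the two pitches are 18 semitones apart, with F3 the higher.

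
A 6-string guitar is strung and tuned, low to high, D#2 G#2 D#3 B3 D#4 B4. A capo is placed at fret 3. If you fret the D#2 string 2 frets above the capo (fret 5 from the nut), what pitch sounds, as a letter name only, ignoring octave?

G#

The capo raises the open D#2 by 3 semitones to F#2; fretting 2 more gives D#2 + 3 + 2 = D#2 + 5 semitones, landing on G#.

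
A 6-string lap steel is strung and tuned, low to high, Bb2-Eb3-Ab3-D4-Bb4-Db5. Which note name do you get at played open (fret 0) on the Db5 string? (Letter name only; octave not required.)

Fret 0 is the open string itself, so the pitch is just Db.
(Equivalently spelled C#.)

Db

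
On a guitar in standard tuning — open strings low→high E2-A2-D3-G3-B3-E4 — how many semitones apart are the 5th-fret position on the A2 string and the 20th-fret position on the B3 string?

29 semitones

A2 at fret 5 → D3 (MIDI 50); B3 at fret 20 → G5 (MIDI 79).
50 − 79 = -29, so the two pitches are 29 semitones apart, with G5 the higher.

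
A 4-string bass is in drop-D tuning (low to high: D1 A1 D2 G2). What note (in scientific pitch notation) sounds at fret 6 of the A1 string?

A1 is MIDI 33. Adding 6 gives 39, which is D#2.
(Equivalently spelled Eb2.)

D#2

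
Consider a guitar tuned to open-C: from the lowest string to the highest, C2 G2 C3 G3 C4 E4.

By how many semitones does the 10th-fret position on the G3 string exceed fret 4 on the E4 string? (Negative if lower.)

-3 semitones

G3 at fret 10 → F4 (MIDI 65); E4 at fret 4 → G#4 (MIDI 68).
65 − 68 = -3, so the two pitches are 3 semitones apart.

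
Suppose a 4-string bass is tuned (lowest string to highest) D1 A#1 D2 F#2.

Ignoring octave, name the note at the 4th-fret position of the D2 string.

The open D2 string plus 4 semitones: D–D#–E–F–F#.

F#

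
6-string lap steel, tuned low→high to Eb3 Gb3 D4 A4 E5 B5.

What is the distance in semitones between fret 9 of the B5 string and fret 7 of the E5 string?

9 semitones

B5 at fret 9 → Ab6 (MIDI 92); E5 at fret 7 → B5 (MIDI 83).
92 − 83 = 9, so the two pitches are 9 semitones apart, with Ab6 the higher.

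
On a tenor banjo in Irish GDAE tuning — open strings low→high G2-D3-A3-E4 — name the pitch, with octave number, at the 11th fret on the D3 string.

The open D3 string plus 11 semitones: D–D#–E–F–…–B–C–C#.
The walk passes from B into C once, so the octave number goes from 3 to 4.
(Equivalently spelled D♭4.)

C♯4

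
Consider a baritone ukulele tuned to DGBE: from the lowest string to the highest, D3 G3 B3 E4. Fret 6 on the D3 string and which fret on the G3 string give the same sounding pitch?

D3 at fret 6 is D3 + 6 semitones = G#3.
The open G3 string is 5 semitones above the open D3, so the same pitch on the G3 string lies at fret 6 − 5 = 1.

1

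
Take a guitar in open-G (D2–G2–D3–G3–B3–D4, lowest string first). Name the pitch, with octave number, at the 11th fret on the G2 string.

F#3

The open G2 string plus 11 semitones: G–G#–A–A#–…–E–F–F#.
The walk passes from B into C once, so the octave number goes from 2 to 3.
(Equivalently spelled Gb3.)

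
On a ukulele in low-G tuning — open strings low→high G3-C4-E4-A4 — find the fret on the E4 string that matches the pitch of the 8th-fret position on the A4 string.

Fret 8 on A4 is MIDI 69 + 8 = 77 (F5). On the E4 string (open MIDI 64), that pitch is 77 − 64 = fret 13.

13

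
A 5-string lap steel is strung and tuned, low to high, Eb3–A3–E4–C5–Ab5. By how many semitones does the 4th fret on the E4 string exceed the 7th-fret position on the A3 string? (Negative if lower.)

E4 at fret 4 → Ab4 (MIDI 68); A3 at fret 7 → E4 (MIDI 64).
68 − 64 = 4, so the two pitches are 4 semitones apart.

4 semitones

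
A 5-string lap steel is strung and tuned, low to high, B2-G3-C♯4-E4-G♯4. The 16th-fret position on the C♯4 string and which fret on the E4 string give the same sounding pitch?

13

C♯4 at fret 16 is C♯4 + 16 semitones = F5.
The open E4 string is 3 semitones above the open C♯4, so the same pitch on the E4 string lies at fret 16 − 3 = 13.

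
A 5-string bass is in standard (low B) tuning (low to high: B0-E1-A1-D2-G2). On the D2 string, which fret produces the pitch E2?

E2 is 2 semitones above the open D2 (D–D#–E), so it sits at fret 2.

2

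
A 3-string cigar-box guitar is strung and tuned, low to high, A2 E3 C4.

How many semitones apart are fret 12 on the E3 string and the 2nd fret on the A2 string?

E3 at fret 12 → E4 (MIDI 64); A2 at fret 2 → B2 (MIDI 47).
64 − 47 = 17, so the two pitches are 17 semitones apart, with E4 the higher.

17 semitones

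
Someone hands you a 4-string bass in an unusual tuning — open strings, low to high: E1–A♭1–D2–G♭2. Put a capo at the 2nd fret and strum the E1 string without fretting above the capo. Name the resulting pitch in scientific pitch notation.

G♭1

The capo raises the open E1 by 2 semitones to G♭1; fretting 0 more gives E1 + 2 + 0 = E1 + 2 semitones = G♭1.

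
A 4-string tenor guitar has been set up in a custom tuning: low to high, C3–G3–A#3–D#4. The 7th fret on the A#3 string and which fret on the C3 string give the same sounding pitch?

Fret 7 on A#3 is MIDI 58 + 7 = 65 (F4). On the C3 string (open MIDI 48), that pitch is 65 − 48 = fret 17.

17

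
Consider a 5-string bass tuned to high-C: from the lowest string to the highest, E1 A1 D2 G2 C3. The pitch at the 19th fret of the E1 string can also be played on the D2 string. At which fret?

9

E1 at fret 19 is E1 + 19 semitones = B2.
The open D2 string is 10 semitones above the open E1, so the same pitch on the D2 string lies at fret 19 − 10 = 9.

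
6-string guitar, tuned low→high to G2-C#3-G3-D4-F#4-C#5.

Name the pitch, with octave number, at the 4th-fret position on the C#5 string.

C#5 is MIDI 73. Adding 4 gives 77, which is F5.

F5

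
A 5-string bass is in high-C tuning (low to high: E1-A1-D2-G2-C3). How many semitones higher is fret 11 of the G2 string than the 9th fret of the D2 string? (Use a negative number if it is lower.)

7 semitones

G2 at fret 11 → F♯3 (MIDI 54); D2 at fret 9 → B2 (MIDI 47).
54 − 47 = 7, so the two pitches are 7 semitones apart.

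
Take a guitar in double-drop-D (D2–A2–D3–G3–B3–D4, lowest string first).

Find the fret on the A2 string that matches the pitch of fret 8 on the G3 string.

18

Fret 8 on G3 is MIDI 55 + 8 = 63 (D#4). On the A2 string (open MIDI 45), that pitch is 63 − 45 = fret 18.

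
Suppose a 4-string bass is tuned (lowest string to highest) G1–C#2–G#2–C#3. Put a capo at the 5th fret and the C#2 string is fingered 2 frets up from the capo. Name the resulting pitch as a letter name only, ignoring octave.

G#

The capo raises the open C#2 by 5 semitones to F#2; fretting 2 more gives C#2 + 5 + 2 = C#2 + 7 semitones, landing on G#.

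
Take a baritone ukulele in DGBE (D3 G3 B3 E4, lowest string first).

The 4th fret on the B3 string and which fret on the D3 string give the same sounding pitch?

Fret 4 on B3 is MIDI 59 + 4 = 63 (D#4). On the D3 string (open MIDI 50), that pitch is 63 − 50 = fret 13.

13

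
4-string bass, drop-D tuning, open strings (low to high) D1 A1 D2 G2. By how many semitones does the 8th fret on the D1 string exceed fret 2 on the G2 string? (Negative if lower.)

D1 at fret 8 → A♯1 (MIDI 34); G2 at fret 2 → A2 (MIDI 45).
34 − 45 = -11, so the two pitches are 11 semitones apart.

-11 semitones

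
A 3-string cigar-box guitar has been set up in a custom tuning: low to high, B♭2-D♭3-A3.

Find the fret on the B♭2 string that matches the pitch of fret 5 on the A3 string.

16

Fret 5 on A3 is MIDI 57 + 5 = 62 (D4). On the B♭2 string (open MIDI 46), that pitch is 62 − 46 = fret 16.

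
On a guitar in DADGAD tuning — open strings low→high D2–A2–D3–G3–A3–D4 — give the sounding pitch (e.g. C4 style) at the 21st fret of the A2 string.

The open A2 string plus 21 semitones: A–A#–B–C–…–E–F–F#.
The walk passes from B into C 2 times, so the octave number goes from 2 to 4.

F#4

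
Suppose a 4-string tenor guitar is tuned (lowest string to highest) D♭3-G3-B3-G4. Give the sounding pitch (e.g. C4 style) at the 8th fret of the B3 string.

G4

Each fret is one semitone, so B3 + 8 = G4.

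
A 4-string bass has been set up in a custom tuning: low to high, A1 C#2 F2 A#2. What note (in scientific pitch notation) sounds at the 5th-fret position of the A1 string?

Each fret is one semitone, so A1 + 5 = D2.

D2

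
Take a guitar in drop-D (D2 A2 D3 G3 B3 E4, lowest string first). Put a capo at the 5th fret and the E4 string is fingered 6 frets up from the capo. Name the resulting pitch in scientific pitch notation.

The capo raises the open E4 by 5 semitones to A4; fretting 6 more gives E4 + 5 + 6 = E4 + 11 semitones = D♯5.

D♯5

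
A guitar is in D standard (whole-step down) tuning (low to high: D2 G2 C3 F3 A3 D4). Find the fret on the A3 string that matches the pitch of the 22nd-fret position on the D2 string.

Fret 22 on D2 is MIDI 38 + 22 = 60 (C4). On the A3 string (open MIDI 57), that pitch is 60 − 57 = fret 3.

3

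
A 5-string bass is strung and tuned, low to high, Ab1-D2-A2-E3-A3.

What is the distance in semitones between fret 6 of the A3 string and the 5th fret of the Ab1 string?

26 semitones

A3 at fret 6 → Eb4 (MIDI 63); Ab1 at fret 5 → Db2 (MIDI 37).
63 − 37 = 26, so the two pitches are 26 semitones apart, with Eb4 the higher.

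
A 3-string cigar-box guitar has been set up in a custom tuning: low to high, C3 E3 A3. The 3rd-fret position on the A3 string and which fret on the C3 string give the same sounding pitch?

A3 at fret 3 is A3 + 3 semitones = C4.
The open C3 string is 9 semitones below the open A3, so the same pitch on the C3 string lies at fret 3 + 9 = 12.

12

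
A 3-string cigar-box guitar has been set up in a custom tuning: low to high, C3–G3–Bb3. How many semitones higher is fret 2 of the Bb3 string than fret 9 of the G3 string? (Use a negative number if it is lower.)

-4 semitones

Bb3 at fret 2 → C4 (MIDI 60); G3 at fret 9 → E4 (MIDI 64).
60 − 64 = -4, so the two pitches are 4 semitones apart.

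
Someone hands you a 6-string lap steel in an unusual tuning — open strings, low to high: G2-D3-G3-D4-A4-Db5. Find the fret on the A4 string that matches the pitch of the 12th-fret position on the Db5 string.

Fret 12 on Db5 is MIDI 73 + 12 = 85 (Db6). On the A4 string (open MIDI 69), that pitch is 85 − 69 = fret 16.

16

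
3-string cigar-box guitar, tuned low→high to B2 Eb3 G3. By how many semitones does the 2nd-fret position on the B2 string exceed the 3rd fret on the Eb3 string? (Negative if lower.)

B2 at fret 2 → Db3 (MIDI 49); Eb3 at fret 3 → Gb3 (MIDI 54).
49 − 54 = -5, so the two pitches are 5 semitones apart.

-5 semitones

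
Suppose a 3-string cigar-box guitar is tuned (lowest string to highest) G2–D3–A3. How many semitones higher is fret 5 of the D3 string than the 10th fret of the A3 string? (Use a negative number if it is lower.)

D3 at fret 5 → G3 (MIDI 55); A3 at fret 10 → G4 (MIDI 67).
55 − 67 = -12, so the two pitches are 12 semitones apart.

-12 semitones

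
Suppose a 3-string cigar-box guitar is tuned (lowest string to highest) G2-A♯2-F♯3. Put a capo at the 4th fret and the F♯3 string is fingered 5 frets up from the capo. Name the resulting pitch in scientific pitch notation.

D♯4

The capo raises the open F♯3 by 4 semitones to A♯3; fretting 5 more gives F♯3 + 4 + 5 = F♯3 + 9 semitones = D♯4.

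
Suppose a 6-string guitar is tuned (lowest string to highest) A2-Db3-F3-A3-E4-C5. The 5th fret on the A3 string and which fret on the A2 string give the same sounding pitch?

17

Fret 5 on A3 is MIDI 57 + 5 = 62 (D4). On the A2 string (open MIDI 45), that pitch is 62 − 45 = fret 17.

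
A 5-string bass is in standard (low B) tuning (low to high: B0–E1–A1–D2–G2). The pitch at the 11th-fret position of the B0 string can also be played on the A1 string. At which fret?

B0 at fret 11 is B0 + 11 semitones = A#1.
The open A1 string is 10 semitones above the open B0, so the same pitch on the A1 string lies at fret 11 − 10 = 1.

1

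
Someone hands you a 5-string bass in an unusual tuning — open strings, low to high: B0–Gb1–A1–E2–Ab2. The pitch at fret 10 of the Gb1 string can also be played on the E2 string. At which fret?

Fret 10 on Gb1 is MIDI 30 + 10 = 40 (E2). On the E2 string (open MIDI 40), that pitch is 40 − 40 = fret 0.

0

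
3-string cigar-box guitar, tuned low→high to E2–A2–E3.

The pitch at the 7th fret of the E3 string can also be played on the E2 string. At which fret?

E3 at fret 7 is E3 + 7 semitones = B3.
The open E2 string is 12 semitones below the open E3, so the same pitch on the E2 string lies at fret 7 + 12 = 19.

19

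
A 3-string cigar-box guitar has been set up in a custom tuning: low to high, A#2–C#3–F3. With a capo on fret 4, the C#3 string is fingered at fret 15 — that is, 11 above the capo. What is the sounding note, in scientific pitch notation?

E4

The capo raises the open C#3 by 4 semitones to F3; fretting 11 more gives C#3 + 4 + 11 = C#3 + 15 semitones = E4.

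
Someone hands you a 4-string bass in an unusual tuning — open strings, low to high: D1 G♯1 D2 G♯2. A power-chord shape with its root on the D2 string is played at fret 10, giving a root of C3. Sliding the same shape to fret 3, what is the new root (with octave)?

F2

Moving from fret 10 to fret 3 shifts the root by -7 semitones.
C3 down 7 semitones is F2.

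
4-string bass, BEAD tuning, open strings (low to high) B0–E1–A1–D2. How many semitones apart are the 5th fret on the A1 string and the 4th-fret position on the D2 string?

A1 at fret 5 → D2 (MIDI 38); D2 at fret 4 → F#2 (MIDI 42).
38 − 42 = -4, so the two pitches are 4 semitones apart, with F#2 the higher.

4 semitones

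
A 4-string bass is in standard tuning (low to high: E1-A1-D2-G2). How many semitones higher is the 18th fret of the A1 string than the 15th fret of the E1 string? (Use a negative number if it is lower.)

A1 at fret 18 → D#3 (MIDI 51); E1 at fret 15 → G2 (MIDI 43).
51 − 43 = 8, so the two pitches are 8 semitones apart.

8 semitones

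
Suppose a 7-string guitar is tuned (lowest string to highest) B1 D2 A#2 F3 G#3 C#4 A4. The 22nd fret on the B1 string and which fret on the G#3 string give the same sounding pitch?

Fret 22 on B1 is MIDI 35 + 22 = 57 (A3). On the G#3 string (open MIDI 56), that pitch is 57 − 56 = fret 1.

1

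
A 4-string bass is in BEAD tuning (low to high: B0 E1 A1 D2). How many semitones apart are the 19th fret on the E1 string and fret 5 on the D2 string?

4 semitones

E1 at fret 19 → B2 (MIDI 47); D2 at fret 5 → G2 (MIDI 43).
47 − 43 = 4, so the two pitches are 4 semitones apart, with B2 the higher.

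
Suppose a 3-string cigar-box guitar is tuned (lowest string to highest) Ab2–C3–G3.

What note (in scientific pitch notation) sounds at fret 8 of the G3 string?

Eb4

Each fret is one semitone, so G3 + 8 = Eb4.
(Equivalently spelled D#4.)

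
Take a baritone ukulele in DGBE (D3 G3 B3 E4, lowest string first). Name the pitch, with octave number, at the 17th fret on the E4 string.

Each fret is one semitone, so E4 + 17 = A5.

A5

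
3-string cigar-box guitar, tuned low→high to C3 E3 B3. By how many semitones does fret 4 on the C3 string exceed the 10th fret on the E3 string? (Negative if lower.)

C3 at fret 4 → E3 (MIDI 52); E3 at fret 10 → D4 (MIDI 62).
52 − 62 = -10, so the two pitches are 10 semitones apart.

-10 semitones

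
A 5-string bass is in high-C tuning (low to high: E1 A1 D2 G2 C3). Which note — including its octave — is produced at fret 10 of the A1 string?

G2

Each fret is one semitone, so A1 + 10 = G2.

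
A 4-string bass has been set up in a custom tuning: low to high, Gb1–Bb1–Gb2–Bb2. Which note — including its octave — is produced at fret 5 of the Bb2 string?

Eb3

The open Bb2 string plus 5 semitones: Bb–B–C–Db–D–Eb.
The walk passes from B into C once, so the octave number goes from 2 to 3.
(Equivalently spelled D#3.)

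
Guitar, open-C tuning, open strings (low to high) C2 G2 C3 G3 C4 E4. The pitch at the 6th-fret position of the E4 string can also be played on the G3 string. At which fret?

Fret 6 on E4 is MIDI 64 + 6 = 70 (A♯4). On the G3 string (open MIDI 55), that pitch is 70 − 55 = fret 15.

15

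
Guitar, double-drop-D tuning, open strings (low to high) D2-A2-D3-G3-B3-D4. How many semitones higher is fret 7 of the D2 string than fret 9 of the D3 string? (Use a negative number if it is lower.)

D2 at fret 7 → A2 (MIDI 45); D3 at fret 9 → B3 (MIDI 59).
45 − 59 = -14, so the two pitches are 14 semitones apart.

-14 semitones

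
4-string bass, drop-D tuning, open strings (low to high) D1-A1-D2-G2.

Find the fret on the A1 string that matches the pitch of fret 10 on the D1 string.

3

Fret 10 on D1 is MIDI 26 + 10 = 36 (C2). On the A1 string (open MIDI 33), that pitch is 36 − 33 = fret 3.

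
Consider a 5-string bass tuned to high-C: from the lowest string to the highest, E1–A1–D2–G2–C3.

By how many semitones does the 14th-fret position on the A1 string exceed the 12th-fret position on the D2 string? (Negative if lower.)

-3 semitones

A1 at fret 14 → B2 (MIDI 47); D2 at fret 12 → D3 (MIDI 50).
47 − 50 = -3, so the two pitches are 3 semitones apart.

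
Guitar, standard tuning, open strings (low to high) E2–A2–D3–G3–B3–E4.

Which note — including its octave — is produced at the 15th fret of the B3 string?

D5

The open B3 string plus 15 semitones: B–C–C#–D–…–C–C#–D.
The walk passes from B into C 2 times, so the octave number goes from 3 to 5.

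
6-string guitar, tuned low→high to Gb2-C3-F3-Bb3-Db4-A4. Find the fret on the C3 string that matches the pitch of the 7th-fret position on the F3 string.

12

F3 at fret 7 is F3 + 7 semitones = C4.
The open C3 string is 5 semitones below the open F3, so the same pitch on the C3 string lies at fret 7 + 5 = 12.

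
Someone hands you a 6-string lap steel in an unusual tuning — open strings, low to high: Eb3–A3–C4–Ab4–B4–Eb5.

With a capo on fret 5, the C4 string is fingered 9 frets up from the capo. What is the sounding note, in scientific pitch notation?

The capo raises the open C4 by 5 semitones to F4; fretting 9 more gives C4 + 5 + 9 = C4 + 14 semitones = D5.

D5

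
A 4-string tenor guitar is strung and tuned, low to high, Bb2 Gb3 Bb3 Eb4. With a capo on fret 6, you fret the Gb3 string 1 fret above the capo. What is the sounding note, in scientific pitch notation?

Db4

The capo raises the open Gb3 by 6 semitones to C4; fretting 1 more gives Gb3 + 6 + 1 = Gb3 + 7 semitones = Db4.
(Also written C#.)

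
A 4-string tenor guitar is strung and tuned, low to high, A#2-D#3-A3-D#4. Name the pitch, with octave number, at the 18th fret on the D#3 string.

A4

The open D#3 string plus 18 semitones: D#–E–F–F#–…–G–G#–A.
The walk passes from B into C once, so the octave number goes from 3 to 4.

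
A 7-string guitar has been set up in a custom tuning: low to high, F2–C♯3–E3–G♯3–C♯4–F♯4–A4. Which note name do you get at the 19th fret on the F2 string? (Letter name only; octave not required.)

C

The open F2 string plus 19 semitones: F–F#–G–G#–…–A#–B–C.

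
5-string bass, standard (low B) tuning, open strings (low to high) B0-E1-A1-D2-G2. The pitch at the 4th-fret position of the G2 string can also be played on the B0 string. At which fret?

24

G2 at fret 4 is G2 + 4 semitones = B2.
The open B0 string is 20 semitones below the open G2, so the same pitch on the B0 string lies at fret 4 + 20 = 24.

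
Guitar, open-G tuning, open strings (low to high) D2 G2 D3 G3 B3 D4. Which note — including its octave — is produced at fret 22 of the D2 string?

D2 is MIDI 38. Adding 22 gives 60, which is C4.

C4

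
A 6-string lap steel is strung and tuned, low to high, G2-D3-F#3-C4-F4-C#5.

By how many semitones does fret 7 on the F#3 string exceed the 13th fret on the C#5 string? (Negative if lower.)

-25 semitones

F#3 at fret 7 → C#4 (MIDI 61); C#5 at fret 13 → D6 (MIDI 86).
61 − 86 = -25, so the two pitches are 25 semitones apart.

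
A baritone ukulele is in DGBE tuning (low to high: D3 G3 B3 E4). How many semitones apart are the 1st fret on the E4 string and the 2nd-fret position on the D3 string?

E4 at fret 1 → F4 (MIDI 65); D3 at fret 2 → E3 (MIDI 52).
65 − 52 = 13, so the two pitches are 13 semitones apart, with F4 the higher.

13 semitones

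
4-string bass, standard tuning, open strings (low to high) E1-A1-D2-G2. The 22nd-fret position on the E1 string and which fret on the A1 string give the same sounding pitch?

E1 at fret 22 is E1 + 22 semitones = D3.
The open A1 string is 5 semitones above the open E1, so the same pitch on the A1 string lies at fret 22 − 5 = 17.

17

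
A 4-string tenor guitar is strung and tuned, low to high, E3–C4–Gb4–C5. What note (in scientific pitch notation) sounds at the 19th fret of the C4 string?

G5

The open C4 string plus 19 semitones: C–Db–D–Eb–…–F–Gb–G.
The walk passes from B into C once, so the octave number goes from 4 to 5.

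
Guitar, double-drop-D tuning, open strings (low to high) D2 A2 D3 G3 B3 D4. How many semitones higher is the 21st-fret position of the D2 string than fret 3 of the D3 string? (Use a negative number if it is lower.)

6 semitones

D2 at fret 21 → B3 (MIDI 59); D3 at fret 3 → F3 (MIDI 53).
59 − 53 = 6, so the two pitches are 6 semitones apart.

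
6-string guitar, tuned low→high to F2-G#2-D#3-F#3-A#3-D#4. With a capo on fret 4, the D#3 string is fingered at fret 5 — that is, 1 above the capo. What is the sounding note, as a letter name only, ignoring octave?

G#

The capo raises the open D#3 by 4 semitones to G3; fretting 1 more gives D#3 + 4 + 1 = D#3 + 5 semitones, landing on G#.
(Also written Ab.)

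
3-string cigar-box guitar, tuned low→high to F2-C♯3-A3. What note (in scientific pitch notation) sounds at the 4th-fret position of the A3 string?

C♯4

A3 is MIDI 57. Adding 4 gives 61, which is C♯4.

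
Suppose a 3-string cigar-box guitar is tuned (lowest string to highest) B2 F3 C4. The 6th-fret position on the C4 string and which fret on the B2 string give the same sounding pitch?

Fret 6 on C4 is MIDI 60 + 6 = 66 (Gb4). On the B2 string (open MIDI 47), that pitch is 66 − 47 = fret 19.

19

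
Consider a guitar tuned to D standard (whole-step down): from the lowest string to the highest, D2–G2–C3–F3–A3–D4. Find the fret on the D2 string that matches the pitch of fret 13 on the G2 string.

G2 at fret 13 is G2 + 13 semitones = G♯3.
The open D2 string is 5 semitones below the open G2, so the same pitch on the D2 string lies at fret 13 + 5 = 18.

18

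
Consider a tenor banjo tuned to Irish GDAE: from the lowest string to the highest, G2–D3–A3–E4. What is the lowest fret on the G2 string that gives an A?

2

From G2, count semitones up the chromatic scale until reaching A: G–G#–A — 2 steps.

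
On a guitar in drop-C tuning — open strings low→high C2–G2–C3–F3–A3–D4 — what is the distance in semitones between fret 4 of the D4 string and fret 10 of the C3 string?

D4 at fret 4 → F#4 (MIDI 66); C3 at fret 10 → A#3 (MIDI 58).
66 − 58 = 8, so the two pitches are 8 semitones apart, with F#4 the higher.

8 semitones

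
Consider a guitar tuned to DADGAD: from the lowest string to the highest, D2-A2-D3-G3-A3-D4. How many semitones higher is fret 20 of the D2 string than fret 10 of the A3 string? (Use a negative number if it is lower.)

D2 at fret 20 → A♯3 (MIDI 58); A3 at fret 10 → G4 (MIDI 67).
58 − 67 = -9, so the two pitches are 9 semitones apart.

-9 semitones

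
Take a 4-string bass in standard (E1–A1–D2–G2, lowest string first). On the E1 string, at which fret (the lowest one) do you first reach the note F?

1

From E1, count semitones up the chromatic scale until reaching F: E–F — 1 step.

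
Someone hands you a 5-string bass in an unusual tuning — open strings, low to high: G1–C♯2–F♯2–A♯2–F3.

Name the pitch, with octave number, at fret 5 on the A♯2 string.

A♯2 is MIDI 46. Adding 5 gives 51, which is D♯3.
(Equivalently spelled E♭3.)

D♯3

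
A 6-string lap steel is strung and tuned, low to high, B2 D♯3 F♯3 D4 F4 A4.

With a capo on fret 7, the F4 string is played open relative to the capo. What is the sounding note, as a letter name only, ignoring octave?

C

The capo raises the open F4 by 7 semitones to C5; fretting 0 more gives F4 + 7 + 0 = F4 + 7 semitones, landing on C.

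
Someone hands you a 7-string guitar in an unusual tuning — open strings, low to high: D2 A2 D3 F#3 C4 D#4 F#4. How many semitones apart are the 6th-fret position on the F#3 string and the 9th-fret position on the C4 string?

9 semitones

F#3 at fret 6 → C4 (MIDI 60); C4 at fret 9 → A4 (MIDI 69).
60 − 69 = -9, so the two pitches are 9 semitones apart, with A4 the higher.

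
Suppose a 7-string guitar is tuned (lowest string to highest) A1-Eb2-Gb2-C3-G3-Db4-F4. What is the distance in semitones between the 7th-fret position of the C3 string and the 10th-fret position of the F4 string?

20 semitones

C3 at fret 7 → G3 (MIDI 55); F4 at fret 10 → Eb5 (MIDI 75).
55 − 75 = -20, so the two pitches are 20 semitones apart, with Eb5 the higher.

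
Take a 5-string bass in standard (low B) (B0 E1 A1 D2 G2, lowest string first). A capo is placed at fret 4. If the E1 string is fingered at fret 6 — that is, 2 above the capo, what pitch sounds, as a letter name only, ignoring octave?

The capo raises the open E1 by 4 semitones to G♯1; fretting 2 more gives E1 + 4 + 2 = E1 + 6 semitones, landing on A♯.
(Also written B♭.)

A♯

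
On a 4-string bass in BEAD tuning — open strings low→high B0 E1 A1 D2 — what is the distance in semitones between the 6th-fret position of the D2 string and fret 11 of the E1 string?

5 semitones

D2 at fret 6 → G♯2 (MIDI 44); E1 at fret 11 → D♯2 (MIDI 39).
44 − 39 = 5, so the two pitches are 5 semitones apart, with G♯2 the higher.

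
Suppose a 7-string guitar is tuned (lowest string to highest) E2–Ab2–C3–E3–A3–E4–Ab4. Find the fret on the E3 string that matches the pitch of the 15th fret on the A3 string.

20

A3 at fret 15 is A3 + 15 semitones = C5.
The open E3 string is 5 semitones below the open A3, so the same pitch on the E3 string lies at fret 15 + 5 = 20.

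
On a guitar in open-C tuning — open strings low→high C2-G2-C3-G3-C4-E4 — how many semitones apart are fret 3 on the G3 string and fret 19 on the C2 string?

G3 at fret 3 → A♯3 (MIDI 58); C2 at fret 19 → G3 (MIDI 55).
58 − 55 = 3, so the two pitches are 3 semitones apart, with A♯3 the higher.

3 semitones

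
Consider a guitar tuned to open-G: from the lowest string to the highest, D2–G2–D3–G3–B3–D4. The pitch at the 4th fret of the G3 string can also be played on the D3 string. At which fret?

9

G3 at fret 4 is G3 + 4 semitones = B3.
The open D3 string is 5 semitones below the open G3, so the same pitch on the D3 string lies at fret 4 + 5 = 9.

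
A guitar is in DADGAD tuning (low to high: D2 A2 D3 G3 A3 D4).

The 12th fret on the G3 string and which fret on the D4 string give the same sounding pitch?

5

Fret 12 on G3 is MIDI 55 + 12 = 67 (G4). On the D4 string (open MIDI 62), that pitch is 67 − 62 = fret 5.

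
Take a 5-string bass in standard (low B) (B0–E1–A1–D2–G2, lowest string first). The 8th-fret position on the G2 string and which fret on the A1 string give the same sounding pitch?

18

Fret 8 on G2 is MIDI 43 + 8 = 51 (D♯3). On the A1 string (open MIDI 33), that pitch is 51 − 33 = fret 18.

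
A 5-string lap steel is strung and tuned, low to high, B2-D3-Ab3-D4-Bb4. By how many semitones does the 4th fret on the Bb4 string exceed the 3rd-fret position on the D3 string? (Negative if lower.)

21 semitones

Bb4 at fret 4 → D5 (MIDI 74); D3 at fret 3 → F3 (MIDI 53).
74 − 53 = 21, so the two pitches are 21 semitones apart.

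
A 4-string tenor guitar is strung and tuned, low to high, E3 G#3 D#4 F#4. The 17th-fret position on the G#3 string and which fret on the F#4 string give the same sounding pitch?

G#3 at fret 17 is G#3 + 17 semitones = C#5.
The open F#4 string is 10 semitones above the open G#3, so the same pitch on the F#4 string lies at fret 17 − 10 = 7.

7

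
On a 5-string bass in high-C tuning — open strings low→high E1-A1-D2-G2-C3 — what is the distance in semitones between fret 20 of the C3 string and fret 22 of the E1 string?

18 semitones

C3 at fret 20 → G#4 (MIDI 68); E1 at fret 22 → D3 (MIDI 50).
68 − 50 = 18, so the two pitches are 18 semitones apart, with G#4 the higher.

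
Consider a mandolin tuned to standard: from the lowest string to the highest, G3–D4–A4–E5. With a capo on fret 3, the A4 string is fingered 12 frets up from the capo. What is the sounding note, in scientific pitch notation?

C6

The capo raises the open A4 by 3 semitones to C5; fretting 12 more gives A4 + 3 + 12 = A4 + 15 semitones = C6.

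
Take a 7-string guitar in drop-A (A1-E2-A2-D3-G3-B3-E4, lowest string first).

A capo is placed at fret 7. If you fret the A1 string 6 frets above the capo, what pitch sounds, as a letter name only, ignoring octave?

The capo raises the open A1 by 7 semitones to E2; fretting 6 more gives A1 + 7 + 6 = A1 + 13 semitones, landing on A#.

A#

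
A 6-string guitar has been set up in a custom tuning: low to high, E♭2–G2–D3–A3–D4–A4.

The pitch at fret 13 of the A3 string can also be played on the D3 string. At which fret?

Fret 13 on A3 is MIDI 57 + 13 = 70 (B♭4). On the D3 string (open MIDI 50), that pitch is 70 − 50 = fret 20.

20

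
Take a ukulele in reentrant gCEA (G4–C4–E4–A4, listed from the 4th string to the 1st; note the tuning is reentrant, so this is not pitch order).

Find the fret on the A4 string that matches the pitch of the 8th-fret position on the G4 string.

G4 at fret 8 is G4 + 8 semitones = D#5.
The open A4 string is 2 semitones above the open G4, so the same pitch on the A4 string lies at fret 8 − 2 = 6.

6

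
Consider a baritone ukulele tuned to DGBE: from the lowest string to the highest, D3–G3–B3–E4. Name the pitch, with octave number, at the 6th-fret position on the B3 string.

F4

The open B3 string plus 6 semitones: B–C–C#–D–D#–E–F.
The walk passes from B into C once, so the octave number goes from 3 to 4.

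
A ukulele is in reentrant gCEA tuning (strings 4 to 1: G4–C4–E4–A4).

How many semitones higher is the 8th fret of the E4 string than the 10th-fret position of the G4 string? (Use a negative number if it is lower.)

E4 at fret 8 → C5 (MIDI 72); G4 at fret 10 → F5 (MIDI 77).
72 − 77 = -5, so the two pitches are 5 semitones apart.

-5 semitones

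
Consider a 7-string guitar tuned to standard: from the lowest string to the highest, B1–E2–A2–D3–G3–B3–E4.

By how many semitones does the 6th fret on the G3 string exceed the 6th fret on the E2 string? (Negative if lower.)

G3 at fret 6 → C#4 (MIDI 61); E2 at fret 6 → A#2 (MIDI 46).
61 − 46 = 15, so the two pitches are 15 semitones apart.

15 semitones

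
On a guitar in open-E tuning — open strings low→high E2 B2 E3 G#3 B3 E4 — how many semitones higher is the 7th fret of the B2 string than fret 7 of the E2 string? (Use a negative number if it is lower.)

B2 at fret 7 → F#3 (MIDI 54); E2 at fret 7 → B2 (MIDI 47).
54 − 47 = 7, so the two pitches are 7 semitones apart.

7 semitones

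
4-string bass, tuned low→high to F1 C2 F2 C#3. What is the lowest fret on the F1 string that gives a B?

From F1, count semitones up the chromatic scale until reaching B: F–F#–G–G#–A–A#–B — 6 steps.

6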